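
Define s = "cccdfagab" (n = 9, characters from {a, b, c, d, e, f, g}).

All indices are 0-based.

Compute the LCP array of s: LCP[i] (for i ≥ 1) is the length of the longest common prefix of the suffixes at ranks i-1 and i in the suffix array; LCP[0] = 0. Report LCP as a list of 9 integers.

[0, 1, 0, 0, 2, 1, 0, 0, 0]

sorted suffixes:
  #0 SA[0]=7  'ab'
  #1 SA[1]=5  'agab'
  #2 SA[2]=8  'b'
  #3 SA[3]=0  'cccdfagab'
  #4 SA[4]=1  'ccdfagab'
  #5 SA[5]=2  'cdfagab'
  #6 SA[6]=3  'dfagab'
  #7 SA[7]=4  'fagab'
  #8 SA[8]=6  'gab'

SA = [7, 5, 8, 0, 1, 2, 3, 4, 6]
i: (SA[i-1],SA[i]) lcp shared
  1: (7,5) 1 'a'
  2: (5,8) 0 ''
  3: (8,0) 0 ''
  4: (0,1) 2 'cc'
  5: (1,2) 1 'c'
  6: (2,3) 0 ''
  7: (3,4) 0 ''
  8: (4,6) 0 ''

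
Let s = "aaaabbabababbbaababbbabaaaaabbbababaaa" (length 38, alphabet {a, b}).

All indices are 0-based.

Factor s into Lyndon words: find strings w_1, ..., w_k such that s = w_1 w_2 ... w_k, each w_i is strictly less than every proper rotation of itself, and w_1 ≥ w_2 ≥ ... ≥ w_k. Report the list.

emit factor 1: 'aaaabbabababbbaababbbab' (i=0, period=23)
emit factor 2: 'aaaaabbbabab' (i=23, period=12)
emit factor 3: 'a' (i=35, period=1)
emit factor 4: 'a' (i=36, period=1)
emit factor 5: 'a' (i=37, period=1)

["aaaabbabababbbaababbbab", "aaaaabbbabab", "a", "a", "a"]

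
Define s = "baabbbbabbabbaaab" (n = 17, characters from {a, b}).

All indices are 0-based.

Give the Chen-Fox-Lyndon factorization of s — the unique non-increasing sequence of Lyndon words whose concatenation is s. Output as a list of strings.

emit factor 1: 'b' (i=0, period=1)
emit factor 2: 'aabbbbabbabb' (i=1, period=12)
emit factor 3: 'aaab' (i=13, period=4)

["b", "aabbbbabbabb", "aaab"]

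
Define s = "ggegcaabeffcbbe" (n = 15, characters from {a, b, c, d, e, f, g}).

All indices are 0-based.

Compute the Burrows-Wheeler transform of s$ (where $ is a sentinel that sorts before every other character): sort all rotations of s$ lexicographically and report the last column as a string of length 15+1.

rank  rotation          last
    0  $ggegcaabeffcbbe  e
    1  aabeffcbbe$ggegc  c
    2  abeffcbbe$ggegca  a
    3  bbe$ggegcaabeffc  c
    4  be$ggegcaabeffcb  b
    5  beffcbbe$ggegcaa  a
    6  caabeffcbbe$ggeg  g
    7  cbbe$ggegcaabeff  f
    8  e$ggegcaabeffcbb  b
    9  effcbbe$ggegcaab  b
   10  egcaabeffcbbe$gg  g
   11  fcbbe$ggegcaabef  f
   12  ffcbbe$ggegcaabe  e
   13  gcaabeffcbbe$gge  e
   14  gegcaabeffcbbe$g  g
   15  ggegcaabeffcbbe$  $

ecacbagfbbgfeeg$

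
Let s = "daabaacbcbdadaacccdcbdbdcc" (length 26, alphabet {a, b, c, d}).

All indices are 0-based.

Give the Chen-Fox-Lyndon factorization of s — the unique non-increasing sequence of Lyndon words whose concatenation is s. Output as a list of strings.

emit factor 1: 'd' (i=0, period=1)
emit factor 2: 'aabaacbcbdadaacccdcbdbdcc' (i=1, period=25)

["d", "aabaacbcbdadaacccdcbdbdcc"]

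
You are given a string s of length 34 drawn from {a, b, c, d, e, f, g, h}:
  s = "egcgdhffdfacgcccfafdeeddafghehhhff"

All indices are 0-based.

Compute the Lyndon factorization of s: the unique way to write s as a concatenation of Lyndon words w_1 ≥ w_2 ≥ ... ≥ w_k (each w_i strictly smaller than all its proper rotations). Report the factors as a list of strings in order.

emit factor 1: 'eg' (i=0, period=2)
emit factor 2: 'cgdhffdf' (i=2, period=8)
emit factor 3: 'acgcccfafdeeddafghehhhff' (i=10, period=24)

["eg", "cgdhffdf", "acgcccfafdeeddafghehhhff"]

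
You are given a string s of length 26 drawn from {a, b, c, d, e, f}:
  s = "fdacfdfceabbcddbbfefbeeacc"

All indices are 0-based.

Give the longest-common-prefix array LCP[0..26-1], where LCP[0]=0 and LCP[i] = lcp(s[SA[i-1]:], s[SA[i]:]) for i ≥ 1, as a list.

[0, 1, 2, 0, 2, 1, 1, 1, 0, 1, 1, 1, 1, 0, 1, 1, 1, 0, 2, 1, 1, 0, 1, 1, 2, 1]

rank→(start, suffix):
  0 → (9, 'abbcddbbfefbeeacc')
  1 → (23, 'acc')
  2 → (2, 'acfdfceabbcddbbfefbeeacc')
  3 → (10, 'bbcddbbfefbeeacc')
  4 → (15, 'bbfefbeeacc')
  5 → (11, 'bcddbbfefbeeacc')
  6 → (20, 'beeacc')
  7 → (16, 'bfefbeeacc')
  8 → (25, 'c')
  9 → (24, 'cc')
  10 → (12, 'cddbbfefbeeacc')
  11 → (7, 'ceabbcddbbfefbeeacc')
  12 → (3, 'cfdfceabbcddbbfefbeeacc')
  13 → (1, 'dacfdfceabbcddbbfefbeeacc')
  14 → (14, 'dbbfefbeeacc')
  15 → (13, 'ddbbfefbeeacc')
  16 → (5, 'dfceabbcddbbfefbeeacc')
  17 → (8, 'eabbcddbbfefbeeacc')
  18 → (22, 'eacc')
  19 → (21, 'eeacc')
  20 → (18, 'efbeeacc')
  21 → (19, 'fbeeacc')
  22 → (6, 'fceabbcddbbfefbeeacc')
  23 → (0, 'fdacfdfceabbcddbbfefbeeacc')
  24 → (4, 'fdfceabbcddbbfefbeeacc')
  25 → (17, 'fefbeeacc')

SA = [9, 23, 2, 10, 15, 11, 20, 16, 25, 24, 12, 7, 3, 1, 14, 13, 5, 8, 22, 21, 18, 19, 6, 0, 4, 17]
i: (SA[i-1],SA[i]) lcp shared
  1: (9,23) 1 'a'
  2: (23,2) 2 'ac'
  3: (2,10) 0 ''
  4: (10,15) 2 'bb'
  5: (15,11) 1 'b'
  6: (11,20) 1 'b'
  7: (20,16) 1 'b'
  8: (16,25) 0 ''
  9: (25,24) 1 'c'
  10: (24,12) 1 'c'
  11: (12,7) 1 'c'
  12: (7,3) 1 'c'
  13: (3,1) 0 ''
  14: (1,14) 1 'd'
  15: (14,13) 1 'd'
  16: (13,5) 1 'd'
  17: (5,8) 0 ''
  18: (8,22) 2 'ea'
  19: (22,21) 1 'e'
  20: (21,18) 1 'e'
  21: (18,19) 0 ''
  22: (19,6) 1 'f'
  23: (6,0) 1 'f'
  24: (0,4) 2 'fd'
  25: (4,17) 1 'f'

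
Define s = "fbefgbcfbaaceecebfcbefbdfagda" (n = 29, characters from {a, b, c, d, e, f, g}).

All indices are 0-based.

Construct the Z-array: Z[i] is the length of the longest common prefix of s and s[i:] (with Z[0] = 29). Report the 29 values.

[29, 0, 0, 1, 0, 0, 0, 2, 0, 0, 0, 0, 0, 0, 0, 0, 0, 1, 0, 0, 0, 2, 0, 0, 1, 0, 0, 0, 0]

Z[0]=29
i=1: fresh scan; Z[1]=0
i=2: fresh scan; Z[2]=0
i=3: fresh scan; Z[3]=1 grow→box=[3,4)
i=4: fresh scan; Z[4]=0
i=5: fresh scan; Z[5]=0
i=6: fresh scan; Z[6]=0
i=7: fresh scan; Z[7]=2 grow→box=[7,9)
i=8: min(r-i=1, Z[1]=0)=0; Z[8]=0
i=9: fresh scan; Z[9]=0
i=10: fresh scan; Z[10]=0
i=11: fresh scan; Z[11]=0
i=12: fresh scan; Z[12]=0
i=13: fresh scan; Z[13]=0
i=14: fresh scan; Z[14]=0
i=15: fresh scan; Z[15]=0
i=16: fresh scan; Z[16]=0
i=17: fresh scan; Z[17]=1 grow→box=[17,18)
i=18: fresh scan; Z[18]=0
i=19: fresh scan; Z[19]=0
i=20: fresh scan; Z[20]=0
i=21: fresh scan; Z[21]=2 grow→box=[21,23)
i=22: min(r-i=1, Z[1]=0)=0; Z[22]=0
i=23: fresh scan; Z[23]=0
i=24: fresh scan; Z[24]=1 grow→box=[24,25)
i=25: fresh scan; Z[25]=0
i=26: fresh scan; Z[26]=0
i=27: fresh scan; Z[27]=0
i=28: fresh scan; Z[28]=0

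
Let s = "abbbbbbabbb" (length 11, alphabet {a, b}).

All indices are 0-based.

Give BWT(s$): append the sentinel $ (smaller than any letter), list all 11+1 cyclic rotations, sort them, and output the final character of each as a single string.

bb$bbbbabbba

rank  rotation      last
    0  $abbbbbbabbb  b
    1  abbb$abbbbbb  b
    2  abbbbbbabbb$  $
    3  b$abbbbbbabb  b
    4  babbb$abbbbb  b
    5  bb$abbbbbbab  b
    6  bbabbb$abbbb  b
    7  bbb$abbbbbba  a
    8  bbbabbb$abbb  b
    9  bbbbabbb$abb  b
   10  bbbbbabbb$ab  b
   11  bbbbbbabbb$a  a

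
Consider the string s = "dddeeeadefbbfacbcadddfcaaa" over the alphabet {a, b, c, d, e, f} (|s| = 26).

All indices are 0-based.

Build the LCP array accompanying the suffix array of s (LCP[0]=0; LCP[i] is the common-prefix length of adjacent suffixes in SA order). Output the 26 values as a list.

rank→(start, suffix):
  0 → (25, 'a')
  1 → (24, 'aa')
  2 → (23, 'aaa')
  3 → (13, 'acbcadddfcaaa')
  4 → (17, 'adddfcaaa')
  5 → (6, 'adefbbfacbcadddfcaaa')
  6 → (10, 'bbfacbcadddfcaaa')
  7 → (15, 'bcadddfcaaa')
  8 → (11, 'bfacbcadddfcaaa')
  9 → (22, 'caaa')
  10 → (16, 'cadddfcaaa')
  11 → (14, 'cbcadddfcaaa')
  12 → (0, 'dddeeeadefbbfacbcadddfcaaa')
  13 → (18, 'dddfcaaa')
  14 → (1, 'ddeeeadefbbfacbcadddfcaaa')
  15 → (19, 'ddfcaaa')
  16 → (2, 'deeeadefbbfacbcadddfcaaa')
  17 → (7, 'defbbfacbcadddfcaaa')
  18 → (20, 'dfcaaa')
  19 → (5, 'eadefbbfacbcadddfcaaa')
  20 → (4, 'eeadefbbfacbcadddfcaaa')
  21 → (3, 'eeeadefbbfacbcadddfcaaa')
  22 → (8, 'efbbfacbcadddfcaaa')
  23 → (12, 'facbcadddfcaaa')
  24 → (9, 'fbbfacbcadddfcaaa')
  25 → (21, 'fcaaa')

SA = [25, 24, 23, 13, 17, 6, 10, 15, 11, 22, 16, 14, 0, 18, 1, 19, 2, 7, 20, 5, 4, 3, 8, 12, 9, 21]
i: (SA[i-1],SA[i]) lcp shared
  1: (25,24) 1 'a'
  2: (24,23) 2 'aa'
  3: (23,13) 1 'a'
  4: (13,17) 1 'a'
  5: (17,6) 2 'ad'
  6: (6,10) 0 ''
  7: (10,15) 1 'b'
  8: (15,11) 1 'b'
  9: (11,22) 0 ''
  10: (22,16) 2 'ca'
  11: (16,14) 1 'c'
  12: (14,0) 0 ''
  13: (0,18) 3 'ddd'
  14: (18,1) 2 'dd'
  15: (1,19) 2 'dd'
  16: (19,2) 1 'd'
  17: (2,7) 2 'de'
  18: (7,20) 1 'd'
  19: (20,5) 0 ''
  20: (5,4) 1 'e'
  21: (4,3) 2 'ee'
  22: (3,8) 1 'e'
  23: (8,12) 0 ''
  24: (12,9) 1 'f'
  25: (9,21) 1 'f'

[0, 1, 2, 1, 1, 2, 0, 1, 1, 0, 2, 1, 0, 3, 2, 2, 1, 2, 1, 0, 1, 2, 1, 0, 1, 1]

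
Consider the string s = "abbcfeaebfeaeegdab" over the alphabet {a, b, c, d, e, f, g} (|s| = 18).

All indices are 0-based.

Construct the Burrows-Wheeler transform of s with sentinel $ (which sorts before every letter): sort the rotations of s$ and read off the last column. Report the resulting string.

bd$eeaabebgffaaecbe

rank  rotation             last
    0  $abbcfeaebfeaeegdab  b
    1  ab$abbcfeaebfeaeegd  d
    2  abbcfeaebfeaeegdab$  $
    3  aebfeaeegdab$abbcfe  e
    4  aeegdab$abbcfeaebfe  e
    5  b$abbcfeaebfeaeegda  a
    6  bbcfeaebfeaeegdab$a  a
    7  bcfeaebfeaeegdab$ab  b
    8  bfeaeegdab$abbcfeae  e
    9  cfeaebfeaeegdab$abb  b
   10  dab$abbcfeaebfeaeeg  g
   11  eaebfeaeegdab$abbcf  f
   12  eaeegdab$abbcfeaebf  f
   13  ebfeaeegdab$abbcfea  a
   14  eegdab$abbcfeaebfea  a
   15  egdab$abbcfeaebfeae  e
   16  feaebfeaeegdab$abbc  c
   17  feaeegdab$abbcfeaeb  b
   18  gdab$abbcfeaebfeaee  e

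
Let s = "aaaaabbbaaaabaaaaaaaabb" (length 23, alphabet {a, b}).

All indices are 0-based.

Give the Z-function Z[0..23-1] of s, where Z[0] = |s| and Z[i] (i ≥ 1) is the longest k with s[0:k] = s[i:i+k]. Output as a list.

Z[0]=23
i=1: i≥r, start 0; Z[1]=4 extend→box=[1,5)
i=2: min(r-i=3, Z[1]=4)=3; Z[2]=3
i=3: min(r-i=2, Z[2]=3)=2; Z[3]=2
i=4: min(r-i=1, Z[3]=2)=1; Z[4]=1
i=5: i≥r, start 0; Z[5]=0
i=6: i≥r, start 0; Z[6]=0
i=7: i≥r, start 0; Z[7]=0
i=8: i≥r, start 0; Z[8]=4 extend→box=[8,12)
i=9: min(r-i=3, Z[1]=4)=3; Z[9]=3
i=10: min(r-i=2, Z[2]=3)=2; Z[10]=2
i=11: min(r-i=1, Z[3]=2)=1; Z[11]=1
i=12: i≥r, start 0; Z[12]=0
i=13: i≥r, start 0; Z[13]=5 extend→box=[13,18)
i=14: min(r-i=4, Z[1]=4)=4; Z[14]=5 extend→box=[14,19)
i=15: min(r-i=4, Z[1]=4)=4; Z[15]=5 extend→box=[15,20)
i=16: min(r-i=4, Z[1]=4)=4; Z[16]=7 extend→box=[16,23)
i=17: min(r-i=6, Z[1]=4)=4; Z[17]=4
i=18: min(r-i=5, Z[2]=3)=3; Z[18]=3
i=19: min(r-i=4, Z[3]=2)=2; Z[19]=2
i=20: min(r-i=3, Z[4]=1)=1; Z[20]=1
i=21: min(r-i=2, Z[5]=0)=0; Z[21]=0
i=22: min(r-i=1, Z[6]=0)=0; Z[22]=0

[23, 4, 3, 2, 1, 0, 0, 0, 4, 3, 2, 1, 0, 5, 5, 5, 7, 4, 3, 2, 1, 0, 0]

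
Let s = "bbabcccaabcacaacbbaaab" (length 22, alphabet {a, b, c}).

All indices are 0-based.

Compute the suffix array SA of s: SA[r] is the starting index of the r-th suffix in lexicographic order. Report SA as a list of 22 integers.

sorted suffixes:
  #0 SA[0]=18  'aaab'
  #1 SA[1]=19  'aab'
  #2 SA[2]=7  'aabcacaacbbaaab'
  #3 SA[3]=13  'aacbbaaab'
  #4 SA[4]=20  'ab'
  #5 SA[5]=8  'abcacaacbbaaab'
  #6 SA[6]=2  'abcccaabcacaacbbaaab'
  #7 SA[7]=11  'acaacbbaaab'
  #8 SA[8]=14  'acbbaaab'
  #9 SA[9]=21  'b'
  #10 SA[10]=17  'baaab'
  #11 SA[11]=1  'babcccaabcacaacbbaaab'
  #12 SA[12]=16  'bbaaab'
  #13 SA[13]=0  'bbabcccaabcacaacbbaaab'
  #14 SA[14]=9  'bcacaacbbaaab'
  #15 SA[15]=3  'bcccaabcacaacbbaaab'
  #16 SA[16]=6  'caabcacaacbbaaab'
  #17 SA[17]=12  'caacbbaaab'
  #18 SA[18]=10  'cacaacbbaaab'
  #19 SA[19]=15  'cbbaaab'
  #20 SA[20]=5  'ccaabcacaacbbaaab'
  #21 SA[21]=4  'cccaabcacaacbbaaab'

[18, 19, 7, 13, 20, 8, 2, 11, 14, 21, 17, 1, 16, 0, 9, 3, 6, 12, 10, 15, 5, 4]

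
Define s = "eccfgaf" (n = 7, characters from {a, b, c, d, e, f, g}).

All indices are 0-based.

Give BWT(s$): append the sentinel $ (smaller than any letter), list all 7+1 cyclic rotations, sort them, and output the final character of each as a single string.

rank  rotation  last
    0  $eccfgaf  f
    1  af$eccfg  g
    2  ccfgaf$e  e
    3  cfgaf$ec  c
    4  eccfgaf$  $
    5  f$eccfga  a
    6  fgaf$ecc  c
    7  gaf$eccf  f

fgec$acf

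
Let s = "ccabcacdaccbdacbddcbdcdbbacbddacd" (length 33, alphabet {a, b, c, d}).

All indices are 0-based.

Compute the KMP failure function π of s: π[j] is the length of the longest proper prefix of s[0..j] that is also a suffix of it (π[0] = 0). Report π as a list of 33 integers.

[0, 1, 0, 0, 1, 0, 1, 0, 0, 1, 2, 0, 0, 0, 1, 0, 0, 0, 1, 0, 0, 1, 0, 0, 0, 0, 1, 0, 0, 0, 0, 1, 0]

π[0] = 0
j=1 s[j]='c': π[1]=1 (border 'c')
j=2 s[j]='a': k: 1→0; π[2]=0 (border '')
j=3 s[j]='b': π[3]=0 (border '')
j=4 s[j]='c': π[4]=1 (border 'c')
j=5 s[j]='a': k: 1→0; π[5]=0 (border '')
j=6 s[j]='c': π[6]=1 (border 'c')
j=7 s[j]='d': k: 1→0; π[7]=0 (border '')
j=8 s[j]='a': π[8]=0 (border '')
j=9 s[j]='c': π[9]=1 (border 'c')
j=10 s[j]='c': π[10]=2 (border 'cc')
j=11 s[j]='b': k: 2→1→0; π[11]=0 (border '')
j=12 s[j]='d': π[12]=0 (border '')
j=13 s[j]='a': π[13]=0 (border '')
j=14 s[j]='c': π[14]=1 (border 'c')
j=15 s[j]='b': k: 1→0; π[15]=0 (border '')
j=16 s[j]='d': π[16]=0 (border '')
j=17 s[j]='d': π[17]=0 (border '')
j=18 s[j]='c': π[18]=1 (border 'c')
j=19 s[j]='b': k: 1→0; π[19]=0 (border '')
j=20 s[j]='d': π[20]=0 (border '')
j=21 s[j]='c': π[21]=1 (border 'c')
j=22 s[j]='d': k: 1→0; π[22]=0 (border '')
j=23 s[j]='b': π[23]=0 (border '')
j=24 s[j]='b': π[24]=0 (border '')
j=25 s[j]='a': π[25]=0 (border '')
j=26 s[j]='c': π[26]=1 (border 'c')
j=27 s[j]='b': k: 1→0; π[27]=0 (border '')
j=28 s[j]='d': π[28]=0 (border '')
j=29 s[j]='d': π[29]=0 (border '')
j=30 s[j]='a': π[30]=0 (border '')
j=31 s[j]='c': π[31]=1 (border 'c')
j=32 s[j]='d': k: 1→0; π[32]=0 (border '')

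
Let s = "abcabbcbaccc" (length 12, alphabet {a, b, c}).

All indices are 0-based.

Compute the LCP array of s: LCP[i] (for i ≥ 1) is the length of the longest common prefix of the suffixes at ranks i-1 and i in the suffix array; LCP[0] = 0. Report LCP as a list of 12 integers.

[0, 2, 1, 0, 1, 1, 2, 0, 1, 1, 1, 2]

rank→(start, suffix):
  0 → (3, 'abbcbaccc')
  1 → (0, 'abcabbcbaccc')
  2 → (8, 'accc')
  3 → (7, 'baccc')
  4 → (4, 'bbcbaccc')
  5 → (1, 'bcabbcbaccc')
  6 → (5, 'bcbaccc')
  7 → (11, 'c')
  8 → (2, 'cabbcbaccc')
  9 → (6, 'cbaccc')
  10 → (10, 'cc')
  11 → (9, 'ccc')

SA = [3, 0, 8, 7, 4, 1, 5, 11, 2, 6, 10, 9]
[i] adj suffixes → lcp
  [1] 3/0 → 2 ('ab')
  [2] 0/8 → 1 ('a')
  [3] 8/7 → 0 ('')
  [4] 7/4 → 1 ('b')
  [5] 4/1 → 1 ('b')
  [6] 1/5 → 2 ('bc')
  [7] 5/11 → 0 ('')
  [8] 11/2 → 1 ('c')
  [9] 2/6 → 1 ('c')
  [10] 6/10 → 1 ('c')
  [11] 10/9 → 2 ('cc')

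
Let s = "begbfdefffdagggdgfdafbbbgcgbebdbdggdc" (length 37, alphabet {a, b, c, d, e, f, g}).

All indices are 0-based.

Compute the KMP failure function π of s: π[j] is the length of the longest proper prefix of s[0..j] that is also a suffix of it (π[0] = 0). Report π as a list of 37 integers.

π[0] = 0
j=1 s[j]='e': π[1]=0 (border '')
j=2 s[j]='g': π[2]=0 (border '')
j=3 s[j]='b': π[3]=1 (border 'b')
j=4 s[j]='f': k: 1→0; π[4]=0 (border '')
j=5 s[j]='d': π[5]=0 (border '')
j=6 s[j]='e': π[6]=0 (border '')
j=7 s[j]='f': π[7]=0 (border '')
j=8 s[j]='f': π[8]=0 (border '')
j=9 s[j]='f': π[9]=0 (border '')
j=10 s[j]='d': π[10]=0 (border '')
j=11 s[j]='a': π[11]=0 (border '')
j=12 s[j]='g': π[12]=0 (border '')
j=13 s[j]='g': π[13]=0 (border '')
j=14 s[j]='g': π[14]=0 (border '')
j=15 s[j]='d': π[15]=0 (border '')
j=16 s[j]='g': π[16]=0 (border '')
j=17 s[j]='f': π[17]=0 (border '')
j=18 s[j]='d': π[18]=0 (border '')
j=19 s[j]='a': π[19]=0 (border '')
j=20 s[j]='f': π[20]=0 (border '')
j=21 s[j]='b': π[21]=1 (border 'b')
j=22 s[j]='b': k: 1→0; π[22]=1 (border 'b')
j=23 s[j]='b': k: 1→0; π[23]=1 (border 'b')
j=24 s[j]='g': k: 1→0; π[24]=0 (border '')
j=25 s[j]='c': π[25]=0 (border '')
j=26 s[j]='g': π[26]=0 (border '')
j=27 s[j]='b': π[27]=1 (border 'b')
j=28 s[j]='e': π[28]=2 (border 'be')
j=29 s[j]='b': k: 2→0; π[29]=1 (border 'b')
j=30 s[j]='d': k: 1→0; π[30]=0 (border '')
j=31 s[j]='b': π[31]=1 (border 'b')
j=32 s[j]='d': k: 1→0; π[32]=0 (border '')
j=33 s[j]='g': π[33]=0 (border '')
j=34 s[j]='g': π[34]=0 (border '')
j=35 s[j]='d': π[35]=0 (border '')
j=36 s[j]='c': π[36]=0 (border '')

[0, 0, 0, 1, 0, 0, 0, 0, 0, 0, 0, 0, 0, 0, 0, 0, 0, 0, 0, 0, 0, 1, 1, 1, 0, 0, 0, 1, 2, 1, 0, 1, 0, 0, 0, 0, 0]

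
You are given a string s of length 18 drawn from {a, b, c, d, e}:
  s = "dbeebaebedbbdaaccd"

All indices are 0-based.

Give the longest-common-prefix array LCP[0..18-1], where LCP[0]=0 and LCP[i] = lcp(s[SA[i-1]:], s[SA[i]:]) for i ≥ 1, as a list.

rank→(start, suffix):
  0 → (13, 'aaccd')
  1 → (14, 'accd')
  2 → (5, 'aebedbbdaaccd')
  3 → (4, 'baebedbbdaaccd')
  4 → (10, 'bbdaaccd')
  5 → (11, 'bdaaccd')
  6 → (7, 'bedbbdaaccd')
  7 → (1, 'beebaebedbbdaaccd')
  8 → (15, 'ccd')
  9 → (16, 'cd')
  10 → (17, 'd')
  11 → (12, 'daaccd')
  12 → (9, 'dbbdaaccd')
  13 → (0, 'dbeebaebedbbdaaccd')
  14 → (3, 'ebaebedbbdaaccd')
  15 → (6, 'ebedbbdaaccd')
  16 → (8, 'edbbdaaccd')
  17 → (2, 'eebaebedbbdaaccd')

SA = [13, 14, 5, 4, 10, 11, 7, 1, 15, 16, 17, 12, 9, 0, 3, 6, 8, 2]
rank  pair      lcp
   1  s[13:],s[14:]  1  'a'
   2  s[14:],s[5:]  1  'a'
   3  s[5:],s[4:]  0  ''
   4  s[4:],s[10:]  1  'b'
   5  s[10:],s[11:]  1  'b'
   6  s[11:],s[7:]  1  'b'
   7  s[7:],s[1:]  2  'be'
   8  s[1:],s[15:]  0  ''
   9  s[15:],s[16:]  1  'c'
  10  s[16:],s[17:]  0  ''
  11  s[17:],s[12:]  1  'd'
  12  s[12:],s[9:]  1  'd'
  13  s[9:],s[0:]  2  'db'
  14  s[0:],s[3:]  0  ''
  15  s[3:],s[6:]  2  'eb'
  16  s[6:],s[8:]  1  'e'
  17  s[8:],s[2:]  1  'e'

[0, 1, 1, 0, 1, 1, 1, 2, 0, 1, 0, 1, 1, 2, 0, 2, 1, 1]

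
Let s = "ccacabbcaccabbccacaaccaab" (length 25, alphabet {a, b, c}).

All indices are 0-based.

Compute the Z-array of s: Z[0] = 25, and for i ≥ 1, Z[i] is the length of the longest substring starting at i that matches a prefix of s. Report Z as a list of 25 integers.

Z[0]=25
i=1: fresh scan; Z[1]=1 grow→box=[1,2)
i=2: fresh scan; Z[2]=0
i=3: fresh scan; Z[3]=1 grow→box=[3,4)
i=4: fresh scan; Z[4]=0
i=5: fresh scan; Z[5]=0
i=6: fresh scan; Z[6]=0
i=7: fresh scan; Z[7]=1 grow→box=[7,8)
i=8: fresh scan; Z[8]=0
i=9: fresh scan; Z[9]=3 grow→box=[9,12)
i=10: min(r-i=2, Z[1]=1)=1; Z[10]=1
i=11: min(r-i=1, Z[2]=0)=0; Z[11]=0
i=12: fresh scan; Z[12]=0
i=13: fresh scan; Z[13]=0
i=14: fresh scan; Z[14]=5 grow→box=[14,19)
i=15: min(r-i=4, Z[1]=1)=1; Z[15]=1
i=16: min(r-i=3, Z[2]=0)=0; Z[16]=0
i=17: min(r-i=2, Z[3]=1)=1; Z[17]=1
i=18: min(r-i=1, Z[4]=0)=0; Z[18]=0
i=19: fresh scan; Z[19]=0
i=20: fresh scan; Z[20]=3 grow→box=[20,23)
i=21: min(r-i=2, Z[1]=1)=1; Z[21]=1
i=22: min(r-i=1, Z[2]=0)=0; Z[22]=0
i=23: fresh scan; Z[23]=0
i=24: fresh scan; Z[24]=0

[25, 1, 0, 1, 0, 0, 0, 1, 0, 3, 1, 0, 0, 0, 5, 1, 0, 1, 0, 0, 3, 1, 0, 0, 0]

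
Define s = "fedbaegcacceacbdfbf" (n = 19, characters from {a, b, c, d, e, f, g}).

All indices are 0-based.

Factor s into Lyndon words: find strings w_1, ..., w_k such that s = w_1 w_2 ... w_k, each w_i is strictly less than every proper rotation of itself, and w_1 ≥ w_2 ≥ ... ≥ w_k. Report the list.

emit factor 1: 'f' (i=0, period=1)
emit factor 2: 'e' (i=1, period=1)
emit factor 3: 'd' (i=2, period=1)
emit factor 4: 'b' (i=3, period=1)
emit factor 5: 'aegc' (i=4, period=4)
emit factor 6: 'acce' (i=8, period=4)
emit factor 7: 'acbdfbf' (i=12, period=7)

["f", "e", "d", "b", "aegc", "acce", "acbdfbf"]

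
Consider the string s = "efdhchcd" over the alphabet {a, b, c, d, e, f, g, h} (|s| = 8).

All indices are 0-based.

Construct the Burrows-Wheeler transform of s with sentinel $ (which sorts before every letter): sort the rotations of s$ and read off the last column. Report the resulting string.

rank  rotation   last
    0  $efdhchcd  d
    1  cd$efdhch  h
    2  chcd$efdh  h
    3  d$efdhchc  c
    4  dhchcd$ef  f
    5  efdhchcd$  $
    6  fdhchcd$e  e
    7  hcd$efdhc  c
    8  hchcd$efd  d

dhhcf$ecd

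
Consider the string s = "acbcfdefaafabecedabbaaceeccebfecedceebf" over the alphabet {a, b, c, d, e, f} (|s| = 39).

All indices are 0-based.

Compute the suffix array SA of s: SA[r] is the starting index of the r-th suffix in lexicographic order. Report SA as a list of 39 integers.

sorted suffixes:
  #0 SA[0]=20  'aaceeccebfecedceebf'
  #1 SA[1]=8  'aafabecedabbaaceeccebfecedceebf'
  #2 SA[2]=17  'abbaaceeccebfecedceebf'
  #3 SA[3]=11  'abecedabbaaceeccebfecedceebf'
  #4 SA[4]=0  'acbcfdefaafabecedabbaaceeccebfecedceebf'
  #5 SA[5]=21  'aceeccebfecedceebf'
  #6 SA[6]=9  'afabecedabbaaceeccebfecedceebf'
  #7 SA[7]=19  'baaceeccebfecedceebf'
  #8 SA[8]=18  'bbaaceeccebfecedceebf'
  #9 SA[9]=2  'bcfdefaafabecedabbaaceeccebfecedceebf'
  #10 SA[10]=12  'becedabbaaceeccebfecedceebf'
  #11 SA[11]=37  'bf'
  #12 SA[12]=28  'bfecedceebf'
  #13 SA[13]=1  'cbcfdefaafabecedabbaaceeccebfecedceebf'
  #14 SA[14]=25  'ccebfecedceebf'
  #15 SA[15]=26  'cebfecedceebf'
  #16 SA[16]=14  'cedabbaaceeccebfecedceebf'
  #17 SA[17]=31  'cedceebf'
  #18 SA[18]=34  'ceebf'
  #19 SA[19]=22  'ceeccebfecedceebf'
  #20 SA[20]=3  'cfdefaafabecedabbaaceeccebfecedceebf'
  #21 SA[21]=16  'dabbaaceeccebfecedceebf'
  #22 SA[22]=33  'dceebf'
  #23 SA[23]=5  'defaafabecedabbaaceeccebfecedceebf'
  #24 SA[24]=36  'ebf'
  #25 SA[25]=27  'ebfecedceebf'
  #26 SA[26]=24  'eccebfecedceebf'
  #27 SA[27]=13  'ecedabbaaceeccebfecedceebf'
  #28 SA[28]=30  'ecedceebf'
  #29 SA[29]=15  'edabbaaceeccebfecedceebf'
  #30 SA[30]=32  'edceebf'
  #31 SA[31]=35  'eebf'
  #32 SA[32]=23  'eeccebfecedceebf'
  #33 SA[33]=6  'efaafabecedabbaaceeccebfecedceebf'
  #34 SA[34]=38  'f'
  #35 SA[35]=7  'faafabecedabbaaceeccebfecedceebf'
  #36 SA[36]=10  'fabecedabbaaceeccebfecedceebf'
  #37 SA[37]=4  'fdefaafabecedabbaaceeccebfecedceebf'
  #38 SA[38]=29  'fecedceebf'

[20, 8, 17, 11, 0, 21, 9, 19, 18, 2, 12, 37, 28, 1, 25, 26, 14, 31, 34, 22, 3, 16, 33, 5, 36, 27, 24, 13, 30, 15, 32, 35, 23, 6, 38, 7, 10, 4, 29]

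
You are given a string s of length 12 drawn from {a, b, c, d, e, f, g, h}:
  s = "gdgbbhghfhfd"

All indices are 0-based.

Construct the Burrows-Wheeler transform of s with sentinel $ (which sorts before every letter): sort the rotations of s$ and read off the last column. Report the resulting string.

dgbfghhd$hfgb

rank  rotation       last
    0  $gdgbbhghfhfd  d
    1  bbhghfhfd$gdg  g
    2  bhghfhfd$gdgb  b
    3  d$gdgbbhghfhf  f
    4  dgbbhghfhfd$g  g
    5  fd$gdgbbhghfh  h
    6  fhfd$gdgbbhgh  h
    7  gbbhghfhfd$gd  d
    8  gdgbbhghfhfd$  $
    9  ghfhfd$gdgbbh  h
   10  hfd$gdgbbhghf  f
   11  hfhfd$gdgbbhg  g
   12  hghfhfd$gdgbb  b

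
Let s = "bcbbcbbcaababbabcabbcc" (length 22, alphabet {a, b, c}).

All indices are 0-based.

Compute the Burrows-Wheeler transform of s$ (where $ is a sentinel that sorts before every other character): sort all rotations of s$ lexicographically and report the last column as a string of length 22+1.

ccabcbabaccabab$bcbbbbb

rank  rotation                 last
    0  $bcbbcbbcaababbabcabbcc  c
    1  aababbabcabbcc$bcbbcbbc  c
    2  ababbabcabbcc$bcbbcbbca  a
    3  abbabcabbcc$bcbbcbbcaab  b
    4  abbcc$bcbbcbbcaababbabc  c
    5  abcabbcc$bcbbcbbcaababb  b
    6  babbabcabbcc$bcbbcbbcaa  a
    7  babcabbcc$bcbbcbbcaabab  b
    8  bbabcabbcc$bcbbcbbcaaba  a
    9  bbcaababbabcabbcc$bcbbc  c
   10  bbcbbcaababbabcabbcc$bc  c
   11  bbcc$bcbbcbbcaababbabca  a
   12  bcaababbabcabbcc$bcbbcb  b
   13  bcabbcc$bcbbcbbcaababba  a
   14  bcbbcaababbabcabbcc$bcb  b
   15  bcbbcbbcaababbabcabbcc$  $
   16  bcc$bcbbcbbcaababbabcab  b
   17  c$bcbbcbbcaababbabcabbc  c
   18  caababbabcabbcc$bcbbcbb  b
   19  cabbcc$bcbbcbbcaababbab  b
   20  cbbcaababbabcabbcc$bcbb  b
   21  cbbcbbcaababbabcabbcc$b  b
   22  cc$bcbbcbbcaababbabcabb  b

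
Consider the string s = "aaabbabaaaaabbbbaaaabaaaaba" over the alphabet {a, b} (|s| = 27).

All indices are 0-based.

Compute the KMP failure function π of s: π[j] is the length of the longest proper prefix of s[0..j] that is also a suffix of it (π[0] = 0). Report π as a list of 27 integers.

π[0] = 0
j=1 s[j]='a': π[1]=1 (border 'a')
j=2 s[j]='a': π[2]=2 (border 'aa')
j=3 s[j]='b': k: 2→1→0; π[3]=0 (border '')
j=4 s[j]='b': π[4]=0 (border '')
j=5 s[j]='a': π[5]=1 (border 'a')
j=6 s[j]='b': k: 1→0; π[6]=0 (border '')
j=7 s[j]='a': π[7]=1 (border 'a')
j=8 s[j]='a': π[8]=2 (border 'aa')
j=9 s[j]='a': π[9]=3 (border 'aaa')
j=10 s[j]='a': k: 3→2; π[10]=3 (border 'aaa')
j=11 s[j]='a': k: 3→2; π[11]=3 (border 'aaa')
j=12 s[j]='b': π[12]=4 (border 'aaab')
j=13 s[j]='b': π[13]=5 (border 'aaabb')
j=14 s[j]='b': k: 5→0; π[14]=0 (border '')
j=15 s[j]='b': π[15]=0 (border '')
j=16 s[j]='a': π[16]=1 (border 'a')
j=17 s[j]='a': π[17]=2 (border 'aa')
j=18 s[j]='a': π[18]=3 (border 'aaa')
j=19 s[j]='a': k: 3→2; π[19]=3 (border 'aaa')
j=20 s[j]='b': π[20]=4 (border 'aaab')
j=21 s[j]='a': k: 4→0; π[21]=1 (border 'a')
j=22 s[j]='a': π[22]=2 (border 'aa')
j=23 s[j]='a': π[23]=3 (border 'aaa')
j=24 s[j]='a': k: 3→2; π[24]=3 (border 'aaa')
j=25 s[j]='b': π[25]=4 (border 'aaab')
j=26 s[j]='a': k: 4→0; π[26]=1 (border 'a')

[0, 1, 2, 0, 0, 1, 0, 1, 2, 3, 3, 3, 4, 5, 0, 0, 1, 2, 3, 3, 4, 1, 2, 3, 3, 4, 1]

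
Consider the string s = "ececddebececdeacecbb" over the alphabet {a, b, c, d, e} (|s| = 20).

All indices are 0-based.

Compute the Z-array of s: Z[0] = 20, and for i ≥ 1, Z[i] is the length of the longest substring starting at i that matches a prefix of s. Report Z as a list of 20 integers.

Z[0]=20
i=1: outside box; Z[1]=0
i=2: outside box; Z[2]=2 scan→box=[2,4)
i=3: min(r-i=1, Z[1]=0)=0; Z[3]=0
i=4: outside box; Z[4]=0
i=5: outside box; Z[5]=0
i=6: outside box; Z[6]=1 scan→box=[6,7)
i=7: outside box; Z[7]=0
i=8: outside box; Z[8]=5 scan→box=[8,13)
i=9: min(r-i=4, Z[1]=0)=0; Z[9]=0
i=10: min(r-i=3, Z[2]=2)=2; Z[10]=2
i=11: min(r-i=2, Z[3]=0)=0; Z[11]=0
i=12: min(r-i=1, Z[4]=0)=0; Z[12]=0
i=13: outside box; Z[13]=1 scan→box=[13,14)
i=14: outside box; Z[14]=0
i=15: outside box; Z[15]=0
i=16: outside box; Z[16]=2 scan→box=[16,18)
i=17: min(r-i=1, Z[1]=0)=0; Z[17]=0
i=18: outside box; Z[18]=0
i=19: outside box; Z[19]=0

[20, 0, 2, 0, 0, 0, 1, 0, 5, 0, 2, 0, 0, 1, 0, 0, 2, 0, 0, 0]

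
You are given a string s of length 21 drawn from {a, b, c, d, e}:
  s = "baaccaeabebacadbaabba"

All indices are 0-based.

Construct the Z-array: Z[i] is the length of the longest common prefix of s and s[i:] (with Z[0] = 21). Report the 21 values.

Z[0]=21
i=1: fresh scan; Z[1]=0
i=2: fresh scan; Z[2]=0
i=3: fresh scan; Z[3]=0
i=4: fresh scan; Z[4]=0
i=5: fresh scan; Z[5]=0
i=6: fresh scan; Z[6]=0
i=7: fresh scan; Z[7]=0
i=8: fresh scan; Z[8]=1 extend→box=[8,9)
i=9: fresh scan; Z[9]=0
i=10: fresh scan; Z[10]=2 extend→box=[10,12)
i=11: min(r-i=1, Z[1]=0)=0; Z[11]=0
i=12: fresh scan; Z[12]=0
i=13: fresh scan; Z[13]=0
i=14: fresh scan; Z[14]=0
i=15: fresh scan; Z[15]=3 extend→box=[15,18)
i=16: min(r-i=2, Z[1]=0)=0; Z[16]=0
i=17: min(r-i=1, Z[2]=0)=0; Z[17]=0
i=18: fresh scan; Z[18]=1 extend→box=[18,19)
i=19: fresh scan; Z[19]=2 extend→box=[19,21)
i=20: min(r-i=1, Z[1]=0)=0; Z[20]=0

[21, 0, 0, 0, 0, 0, 0, 0, 1, 0, 2, 0, 0, 0, 0, 3, 0, 0, 1, 2, 0]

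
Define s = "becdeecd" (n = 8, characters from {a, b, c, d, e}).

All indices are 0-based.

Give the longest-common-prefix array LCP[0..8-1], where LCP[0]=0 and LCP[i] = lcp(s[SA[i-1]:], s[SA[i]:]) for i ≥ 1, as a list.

[0, 0, 2, 0, 1, 0, 3, 1]

sorted suffixes:
  #0 SA[0]=0  'becdeecd'
  #1 SA[1]=6  'cd'
  #2 SA[2]=2  'cdeecd'
  #3 SA[3]=7  'd'
  #4 SA[4]=3  'deecd'
  #5 SA[5]=5  'ecd'
  #6 SA[6]=1  'ecdeecd'
  #7 SA[7]=4  'eecd'

SA = [0, 6, 2, 7, 3, 5, 1, 4]
[i] adj suffixes → lcp
  [1] 0/6 → 0 ('')
  [2] 6/2 → 2 ('cd')
  [3] 2/7 → 0 ('')
  [4] 7/3 → 1 ('d')
  [5] 3/5 → 0 ('')
  [6] 5/1 → 3 ('ecd')
  [7] 1/4 → 1 ('e')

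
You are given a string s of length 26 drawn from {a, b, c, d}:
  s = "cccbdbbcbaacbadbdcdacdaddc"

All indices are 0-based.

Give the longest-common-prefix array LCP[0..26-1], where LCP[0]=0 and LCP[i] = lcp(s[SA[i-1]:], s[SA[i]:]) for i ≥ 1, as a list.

rank→(start, suffix):
  0 → (9, 'aacbadbdcdacdaddc')
  1 → (10, 'acbadbdcdacdaddc')
  2 → (19, 'acdaddc')
  3 → (13, 'adbdcdacdaddc')
  4 → (22, 'addc')
  5 → (8, 'baacbadbdcdacdaddc')
  6 → (12, 'badbdcdacdaddc')
  7 → (5, 'bbcbaacbadbdcdacdaddc')
  8 → (6, 'bcbaacbadbdcdacdaddc')
  9 → (3, 'bdbbcbaacbadbdcdacdaddc')
  10 → (15, 'bdcdacdaddc')
  11 → (25, 'c')
  12 → (7, 'cbaacbadbdcdacdaddc')
  13 → (11, 'cbadbdcdacdaddc')
  14 → (2, 'cbdbbcbaacbadbdcdacdaddc')
  15 → (1, 'ccbdbbcbaacbadbdcdacdaddc')
  16 → (0, 'cccbdbbcbaacbadbdcdacdaddc')
  17 → (17, 'cdacdaddc')
  18 → (20, 'cdaddc')
  19 → (18, 'dacdaddc')
  20 → (21, 'daddc')
  21 → (4, 'dbbcbaacbadbdcdacdaddc')
  22 → (14, 'dbdcdacdaddc')
  23 → (24, 'dc')
  24 → (16, 'dcdacdaddc')
  25 → (23, 'ddc')

SA = [9, 10, 19, 13, 22, 8, 12, 5, 6, 3, 15, 25, 7, 11, 2, 1, 0, 17, 20, 18, 21, 4, 14, 24, 16, 23]
[i] adj suffixes → lcp
  [1] 9/10 → 1 ('a')
  [2] 10/19 → 2 ('ac')
  [3] 19/13 → 1 ('a')
  [4] 13/22 → 2 ('ad')
  [5] 22/8 → 0 ('')
  [6] 8/12 → 2 ('ba')
  [7] 12/5 → 1 ('b')
  [8] 5/6 → 1 ('b')
  [9] 6/3 → 1 ('b')
  [10] 3/15 → 2 ('bd')
  [11] 15/25 → 0 ('')
  [12] 25/7 → 1 ('c')
  [13] 7/11 → 3 ('cba')
  [14] 11/2 → 2 ('cb')
  [15] 2/1 → 1 ('c')
  [16] 1/0 → 2 ('cc')
  [17] 0/17 → 1 ('c')
  [18] 17/20 → 3 ('cda')
  [19] 20/18 → 0 ('')
  [20] 18/21 → 2 ('da')
  [21] 21/4 → 1 ('d')
  [22] 4/14 → 2 ('db')
  [23] 14/24 → 1 ('d')
  [24] 24/16 → 2 ('dc')
  [25] 16/23 → 1 ('d')

[0, 1, 2, 1, 2, 0, 2, 1, 1, 1, 2, 0, 1, 3, 2, 1, 2, 1, 3, 0, 2, 1, 2, 1, 2, 1]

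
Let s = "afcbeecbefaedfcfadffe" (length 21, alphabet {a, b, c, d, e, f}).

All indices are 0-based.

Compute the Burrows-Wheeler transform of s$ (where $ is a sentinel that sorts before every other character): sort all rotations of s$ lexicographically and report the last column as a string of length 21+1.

eff$ccfefeafeabbceadfd

rank  rotation                last
    0  $afcbeecbefaedfcfadffe  e
    1  adffe$afcbeecbefaedfcf  f
    2  aedfcfadffe$afcbeecbef  f
    3  afcbeecbefaedfcfadffe$  $
    4  beecbefaedfcfadffe$afc  c
    5  befaedfcfadffe$afcbeec  c
    6  cbeecbefaedfcfadffe$af  f
    7  cbefaedfcfadffe$afcbee  e
    8  cfadffe$afcbeecbefaedf  f
    9  dfcfadffe$afcbeecbefae  e
   10  dffe$afcbeecbefaedfcfa  a
   11  e$afcbeecbefaedfcfadff  f
   12  ecbefaedfcfadffe$afcbe  e
   13  edfcfadffe$afcbeecbefa  a
   14  eecbefaedfcfadffe$afcb  b
   15  efaedfcfadffe$afcbeecb  b
   16  fadffe$afcbeecbefaedfc  c
   17  faedfcfadffe$afcbeecbe  e
   18  fcbeecbefaedfcfadffe$a  a
   19  fcfadffe$afcbeecbefaed  d
   20  fe$afcbeecbefaedfcfadf  f
   21  ffe$afcbeecbefaedfcfad  d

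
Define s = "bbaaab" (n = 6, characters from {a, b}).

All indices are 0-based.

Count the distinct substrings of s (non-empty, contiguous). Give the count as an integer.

rank | idx | suffix
   0 |   2 | aaab
   1 |   3 | aab
   2 |   4 | ab
   3 |   5 | b
   4 |   1 | baaab
   5 |   0 | bbaaab

SA = [2, 3, 4, 5, 1, 0]
i: (SA[i-1],SA[i]) lcp shared
  1: (2,3) 2 'aa'
  2: (3,4) 1 'a'
  3: (4,5) 0 ''
  4: (5,1) 1 'b'
  5: (1,0) 1 'b'

n(n+1)/2 = 6·7/2 = 21
Σ LCP = 0 + 2 + 1 + 0 + 1 + 1 = 5
distinct = 21 − 5 = 16

16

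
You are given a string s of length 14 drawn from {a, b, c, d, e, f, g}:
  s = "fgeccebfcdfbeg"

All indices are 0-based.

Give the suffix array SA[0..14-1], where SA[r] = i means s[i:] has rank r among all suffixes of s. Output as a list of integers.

[11, 6, 3, 8, 4, 9, 5, 2, 12, 10, 7, 0, 13, 1]

rank→(start, suffix):
  0 → (11, 'beg')
  1 → (6, 'bfcdfbeg')
  2 → (3, 'ccebfcdfbeg')
  3 → (8, 'cdfbeg')
  4 → (4, 'cebfcdfbeg')
  5 → (9, 'dfbeg')
  6 → (5, 'ebfcdfbeg')
  7 → (2, 'eccebfcdfbeg')
  8 → (12, 'eg')
  9 → (10, 'fbeg')
  10 → (7, 'fcdfbeg')
  11 → (0, 'fgeccebfcdfbeg')
  12 → (13, 'g')
  13 → (1, 'geccebfcdfbeg')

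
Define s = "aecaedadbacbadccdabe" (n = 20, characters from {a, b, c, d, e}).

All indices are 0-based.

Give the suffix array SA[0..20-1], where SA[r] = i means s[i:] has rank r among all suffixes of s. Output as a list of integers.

[17, 9, 6, 12, 0, 3, 8, 11, 18, 2, 10, 14, 15, 16, 5, 7, 13, 19, 1, 4]

sorted suffixes:
  #0 SA[0]=17  'abe'
  #1 SA[1]=9  'acbadccdabe'
  #2 SA[2]=6  'adbacbadccdabe'
  #3 SA[3]=12  'adccdabe'
  #4 SA[4]=0  'aecaedadbacbadccdabe'
  #5 SA[5]=3  'aedadbacbadccdabe'
  #6 SA[6]=8  'bacbadccdabe'
  #7 SA[7]=11  'badccdabe'
  #8 SA[8]=18  'be'
  #9 SA[9]=2  'caedadbacbadccdabe'
  #10 SA[10]=10  'cbadccdabe'
  #11 SA[11]=14  'ccdabe'
  #12 SA[12]=15  'cdabe'
  #13 SA[13]=16  'dabe'
  #14 SA[14]=5  'dadbacbadccdabe'
  #15 SA[15]=7  'dbacbadccdabe'
  #16 SA[16]=13  'dccdabe'
  #17 SA[17]=19  'e'
  #18 SA[18]=1  'ecaedadbacbadccdabe'
  #19 SA[19]=4  'edadbacbadccdabe'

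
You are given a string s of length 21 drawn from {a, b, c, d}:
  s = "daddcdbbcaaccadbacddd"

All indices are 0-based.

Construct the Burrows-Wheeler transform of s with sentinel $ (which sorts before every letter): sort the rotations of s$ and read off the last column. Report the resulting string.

dcabcdddbbcadad$acddac

rank  rotation                last
    0  $daddcdbbcaaccadbacddd  d
    1  aaccadbacddd$daddcdbbc  c
    2  accadbacddd$daddcdbbca  a
    3  acddd$daddcdbbcaaccadb  b
    4  adbacddd$daddcdbbcaacc  c
    5  addcdbbcaaccadbacddd$d  d
    6  bacddd$daddcdbbcaaccad  d
    7  bbcaaccadbacddd$daddcd  d
    8  bcaaccadbacddd$daddcdb  b
    9  caaccadbacddd$daddcdbb  b
   10  cadbacddd$daddcdbbcaac  c
   11  ccadbacddd$daddcdbbcaa  a
   12  cdbbcaaccadbacddd$dadd  d
   13  cddd$daddcdbbcaaccadba  a
   14  d$daddcdbbcaaccadbacdd  d
   15  daddcdbbcaaccadbacddd$  $
   16  dbacddd$daddcdbbcaacca  a
   17  dbbcaaccadbacddd$daddc  c
   18  dcdbbcaaccadbacddd$dad  d
   19  dd$daddcdbbcaaccadbacd  d
   20  ddcdbbcaaccadbacddd$da  a
   21  ddd$daddcdbbcaaccadbac  c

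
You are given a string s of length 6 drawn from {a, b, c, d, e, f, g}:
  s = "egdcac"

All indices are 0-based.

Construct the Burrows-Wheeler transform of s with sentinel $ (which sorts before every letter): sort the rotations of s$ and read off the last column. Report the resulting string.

rank  rotation last
    0  $egdcac  c
    1  ac$egdc  c
    2  c$egdca  a
    3  cac$egd  d
    4  dcac$eg  g
    5  egdcac$  $
    6  gdcac$e  e

ccadg$e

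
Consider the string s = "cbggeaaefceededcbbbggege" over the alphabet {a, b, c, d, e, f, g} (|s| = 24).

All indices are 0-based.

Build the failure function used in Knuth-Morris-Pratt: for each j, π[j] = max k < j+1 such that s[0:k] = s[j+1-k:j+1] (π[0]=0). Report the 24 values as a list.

π[0] = 0
j=1 s[j]='b': π[1]=0 (border '')
j=2 s[j]='g': π[2]=0 (border '')
j=3 s[j]='g': π[3]=0 (border '')
j=4 s[j]='e': π[4]=0 (border '')
j=5 s[j]='a': π[5]=0 (border '')
j=6 s[j]='a': π[6]=0 (border '')
j=7 s[j]='e': π[7]=0 (border '')
j=8 s[j]='f': π[8]=0 (border '')
j=9 s[j]='c': π[9]=1 (border 'c')
j=10 s[j]='e': k: 1→0; π[10]=0 (border '')
j=11 s[j]='e': π[11]=0 (border '')
j=12 s[j]='d': π[12]=0 (border '')
j=13 s[j]='e': π[13]=0 (border '')
j=14 s[j]='d': π[14]=0 (border '')
j=15 s[j]='c': π[15]=1 (border 'c')
j=16 s[j]='b': π[16]=2 (border 'cb')
j=17 s[j]='b': k: 2→0; π[17]=0 (border '')
j=18 s[j]='b': π[18]=0 (border '')
j=19 s[j]='g': π[19]=0 (border '')
j=20 s[j]='g': π[20]=0 (border '')
j=21 s[j]='e': π[21]=0 (border '')
j=22 s[j]='g': π[22]=0 (border '')
j=23 s[j]='e': π[23]=0 (border '')

[0, 0, 0, 0, 0, 0, 0, 0, 0, 1, 0, 0, 0, 0, 0, 1, 2, 0, 0, 0, 0, 0, 0, 0]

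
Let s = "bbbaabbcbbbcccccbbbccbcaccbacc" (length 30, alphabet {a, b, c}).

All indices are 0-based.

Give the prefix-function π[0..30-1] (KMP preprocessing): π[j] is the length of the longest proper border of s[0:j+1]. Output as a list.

[0, 1, 2, 0, 0, 1, 2, 0, 1, 2, 3, 0, 0, 0, 0, 0, 1, 2, 3, 0, 0, 1, 0, 0, 0, 0, 1, 0, 0, 0]

π[0] = 0
j=1 s[j]='b': π[1]=1 (border 'b')
j=2 s[j]='b': π[2]=2 (border 'bb')
j=3 s[j]='a': k: 2→1→0; π[3]=0 (border '')
j=4 s[j]='a': π[4]=0 (border '')
j=5 s[j]='b': π[5]=1 (border 'b')
j=6 s[j]='b': π[6]=2 (border 'bb')
j=7 s[j]='c': k: 2→1→0; π[7]=0 (border '')
j=8 s[j]='b': π[8]=1 (border 'b')
j=9 s[j]='b': π[9]=2 (border 'bb')
j=10 s[j]='b': π[10]=3 (border 'bbb')
j=11 s[j]='c': k: 3→2→1→0; π[11]=0 (border '')
j=12 s[j]='c': π[12]=0 (border '')
j=13 s[j]='c': π[13]=0 (border '')
j=14 s[j]='c': π[14]=0 (border '')
j=15 s[j]='c': π[15]=0 (border '')
j=16 s[j]='b': π[16]=1 (border 'b')
j=17 s[j]='b': π[17]=2 (border 'bb')
j=18 s[j]='b': π[18]=3 (border 'bbb')
j=19 s[j]='c': k: 3→2→1→0; π[19]=0 (border '')
j=20 s[j]='c': π[20]=0 (border '')
j=21 s[j]='b': π[21]=1 (border 'b')
j=22 s[j]='c': k: 1→0; π[22]=0 (border '')
j=23 s[j]='a': π[23]=0 (border '')
j=24 s[j]='c': π[24]=0 (border '')
j=25 s[j]='c': π[25]=0 (border '')
j=26 s[j]='b': π[26]=1 (border 'b')
j=27 s[j]='a': k: 1→0; π[27]=0 (border '')
j=28 s[j]='c': π[28]=0 (border '')
j=29 s[j]='c': π[29]=0 (border '')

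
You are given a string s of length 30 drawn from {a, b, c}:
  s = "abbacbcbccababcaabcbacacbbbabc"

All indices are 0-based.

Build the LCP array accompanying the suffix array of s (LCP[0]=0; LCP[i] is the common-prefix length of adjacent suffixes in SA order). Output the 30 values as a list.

[0, 1, 2, 2, 3, 3, 1, 2, 3, 0, 4, 2, 3, 1, 3, 2, 1, 2, 2, 3, 2, 0, 1, 2, 2, 1, 2, 2, 3, 1]

sorted suffixes:
  #0 SA[0]=15  'aabcbacacbbbabc'
  #1 SA[1]=10  'ababcaabcbacacbbbabc'
  #2 SA[2]=0  'abbacbcbccababcaabcbacacbbbabc'
  #3 SA[3]=27  'abc'
  #4 SA[4]=12  'abcaabcbacacbbbabc'
  #5 SA[5]=16  'abcbacacbbbabc'
  #6 SA[6]=20  'acacbbbabc'
  #7 SA[7]=22  'acbbbabc'
  #8 SA[8]=3  'acbcbccababcaabcbacacbbbabc'
  #9 SA[9]=26  'babc'
  #10 SA[10]=11  'babcaabcbacacbbbabc'
  #11 SA[11]=19  'bacacbbbabc'
  #12 SA[12]=2  'bacbcbccababcaabcbacacbbbabc'
  #13 SA[13]=25  'bbabc'
  #14 SA[14]=1  'bbacbcbccababcaabcbacacbbbabc'
  #15 SA[15]=24  'bbbabc'
  #16 SA[16]=28  'bc'
  #17 SA[17]=13  'bcaabcbacacbbbabc'
  #18 SA[18]=17  'bcbacacbbbabc'
  #19 SA[19]=5  'bcbccababcaabcbacacbbbabc'
  #20 SA[20]=7  'bccababcaabcbacacbbbabc'
  #21 SA[21]=29  'c'
  #22 SA[22]=14  'caabcbacacbbbabc'
  #23 SA[23]=9  'cababcaabcbacacbbbabc'
  #24 SA[24]=21  'cacbbbabc'
  #25 SA[25]=18  'cbacacbbbabc'
  #26 SA[26]=23  'cbbbabc'
  #27 SA[27]=4  'cbcbccababcaabcbacacbbbabc'
  #28 SA[28]=6  'cbccababcaabcbacacbbbabc'
  #29 SA[29]=8  'ccababcaabcbacacbbbabc'

SA = [15, 10, 0, 27, 12, 16, 20, 22, 3, 26, 11, 19, 2, 25, 1, 24, 28, 13, 17, 5, 7, 29, 14, 9, 21, 18, 23, 4, 6, 8]
[i] adj suffixes → lcp
  [1] 15/10 → 1 ('a')
  [2] 10/0 → 2 ('ab')
  [3] 0/27 → 2 ('ab')
  [4] 27/12 → 3 ('abc')
  [5] 12/16 → 3 ('abc')
  [6] 16/20 → 1 ('a')
  [7] 20/22 → 2 ('ac')
  [8] 22/3 → 3 ('acb')
  [9] 3/26 → 0 ('')
  [10] 26/11 → 4 ('babc')
  [11] 11/19 → 2 ('ba')
  [12] 19/2 → 3 ('bac')
  [13] 2/25 → 1 ('b')
  [14] 25/1 → 3 ('bba')
  [15] 1/24 → 2 ('bb')
  [16] 24/28 → 1 ('b')
  [17] 28/13 → 2 ('bc')
  [18] 13/17 → 2 ('bc')
  [19] 17/5 → 3 ('bcb')
  [20] 5/7 → 2 ('bc')
  [21] 7/29 → 0 ('')
  [22] 29/14 → 1 ('c')
  [23] 14/9 → 2 ('ca')
  [24] 9/21 → 2 ('ca')
  [25] 21/18 → 1 ('c')
  [26] 18/23 → 2 ('cb')
  [27] 23/4 → 2 ('cb')
  [28] 4/6 → 3 ('cbc')
  [29] 6/8 → 1 ('c')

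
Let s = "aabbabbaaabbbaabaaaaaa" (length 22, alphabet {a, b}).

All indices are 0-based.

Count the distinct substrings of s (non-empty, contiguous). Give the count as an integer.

197

rank | idx | suffix
   0 |  21 | a
   1 |  20 | aa
   2 |  19 | aaa
   3 |  18 | aaaa
   4 |  17 | aaaaa
   5 |  16 | aaaaaa
   6 |   7 | aaabbbaabaaaaaa
   7 |  13 | aabaaaaaa
   8 |   0 | aabbabbaaabbbaabaaaaaa
   9 |   8 | aabbbaabaaaaaa
  10 |  14 | abaaaaaa
  11 |   4 | abbaaabbbaabaaaaaa
  12 |   1 | abbabbaaabbbaabaaaaaa
  13 |   9 | abbbaabaaaaaa
  14 |  15 | baaaaaa
  15 |   6 | baaabbbaabaaaaaa
  16 |  12 | baabaaaaaa
  17 |   3 | babbaaabbbaabaaaaaa
  18 |   5 | bbaaabbbaabaaaaaa
  19 |  11 | bbaabaaaaaa
  20 |   2 | bbabbaaabbbaabaaaaaa
  21 |  10 | bbbaabaaaaaa

SA = [21, 20, 19, 18, 17, 16, 7, 13, 0, 8, 14, 4, 1, 9, 15, 6, 12, 3, 5, 11, 2, 10]
i: (SA[i-1],SA[i]) lcp shared
  1: (21,20) 1 'a'
  2: (20,19) 2 'aa'
  3: (19,18) 3 'aaa'
  4: (18,17) 4 'aaaa'
  5: (17,16) 5 'aaaaa'
  6: (16,7) 3 'aaa'
  7: (7,13) 2 'aa'
  8: (13,0) 3 'aab'
  9: (0,8) 4 'aabb'
  10: (8,14) 1 'a'
  11: (14,4) 2 'ab'
  12: (4,1) 4 'abba'
  13: (1,9) 3 'abb'
  14: (9,15) 0 ''
  15: (15,6) 4 'baaa'
  16: (6,12) 3 'baa'
  17: (12,3) 2 'ba'
  18: (3,5) 1 'b'
  19: (5,11) 4 'bbaa'
  20: (11,2) 3 'bba'
  21: (2,10) 2 'bb'

n(n+1)/2 = 22·23/2 = 253
Σ LCP = 0 + 1 + 2 + 3 + 4 + 5 + 3 + 2 + 3 + 4 + 1 + 2 + 4 + 3 + 0 + 4 + 3 + 2 + 1 + 4 + 3 + 2 = 56
distinct = 253 − 56 = 197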